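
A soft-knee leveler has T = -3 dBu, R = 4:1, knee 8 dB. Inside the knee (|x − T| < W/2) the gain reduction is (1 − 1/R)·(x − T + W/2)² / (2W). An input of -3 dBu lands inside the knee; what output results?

-3.75 dBu

x − T + W/2 = -3 − (-3) + 4 = 4.
GR = (1 − 1/4) × 4² / 16 = 0.75 × 16 / 16 = 0.75 dB.
Output = -3 − 0.75 = -3.75 dBu.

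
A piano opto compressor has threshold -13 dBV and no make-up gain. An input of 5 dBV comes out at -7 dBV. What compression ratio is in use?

Input overshoot = 5 − (-13) = 18 dB; output overshoot = -7 − (-13) = 6 dB.
Ratio = 18 / 6 = 3.

3:1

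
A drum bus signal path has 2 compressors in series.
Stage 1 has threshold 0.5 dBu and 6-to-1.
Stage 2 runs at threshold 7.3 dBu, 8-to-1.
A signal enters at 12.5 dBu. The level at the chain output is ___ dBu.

2.5 dBu

Stage 1: 12 dB above 0.5 dBu, reduced 6:1 to 2 dB above → 2.5 dBu.
Stage 2: 2.5 dBu is at or below the 7.3 dBu threshold — no compression; output 2.5 dBu.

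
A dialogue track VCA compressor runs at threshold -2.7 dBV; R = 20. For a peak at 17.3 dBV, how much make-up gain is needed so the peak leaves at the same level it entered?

19 dB

Overshoot 20 dB → 20/20 = 1 dB after compression, so the compressed level is -2.7 + 1 = -1.7 dBV.
Make-up = target − compressed = 17.3 − (-1.7) = 19 dB.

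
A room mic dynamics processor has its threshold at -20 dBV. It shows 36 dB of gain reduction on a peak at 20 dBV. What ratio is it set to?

Input overshoot = 20 − (-20) = 40 dB.
Output overshoot = 40 − 36 = 4 dB.
Ratio = input overshoot / output overshoot = 40 / 4 = 10.

10:1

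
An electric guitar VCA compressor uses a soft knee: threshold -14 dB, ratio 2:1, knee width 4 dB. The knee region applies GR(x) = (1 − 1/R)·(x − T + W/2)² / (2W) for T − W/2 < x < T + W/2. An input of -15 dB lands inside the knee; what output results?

x − T + W/2 = -15 − (-14) + 2 = 1.
GR = (1 − 1/2) × 1² / 8 = 0.5 × 1 / 8 = 0.0625 dB.
Output = -15 − 0.0625 = -15.0625 dB.

-15.0625 dB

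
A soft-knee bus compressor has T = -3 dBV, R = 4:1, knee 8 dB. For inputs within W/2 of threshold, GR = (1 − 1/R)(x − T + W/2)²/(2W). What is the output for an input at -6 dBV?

-6.046875 dBV

x − T + W/2 = -6 − (-3) + 4 = 1.
GR = (1 − 1/4) × 1² / 16 = 0.75 × 1 / 16 = 0.046875 dB.
Output = -6 − 0.046875 = -6.046875 dBV.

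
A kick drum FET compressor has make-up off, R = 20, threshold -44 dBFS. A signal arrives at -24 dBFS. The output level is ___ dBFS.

The input is 20 dB above the -44 dBFS threshold.
At 20:1 the overshoot is divided by 20, leaving 1 dB above threshold.
Output = -44 + 1 = -43 dBFS.

-43 dBFS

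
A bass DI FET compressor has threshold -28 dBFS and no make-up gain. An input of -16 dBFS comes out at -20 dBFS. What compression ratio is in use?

1.5:1

Input overshoot = -16 − (-28) = 12 dB; output overshoot = -20 − (-28) = 8 dB.
Ratio = 12 / 8 = 1.5.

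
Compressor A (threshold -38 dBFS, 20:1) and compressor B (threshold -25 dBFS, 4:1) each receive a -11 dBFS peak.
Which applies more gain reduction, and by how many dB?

A, by 15.15 dB

A: overshoot 27 dB → output overshoot 1.35 dB → GR 25.65 dB.
B: overshoot 14 dB → output overshoot 3.5 dB → GR 10.5 dB.
A reduces 15.15 dB more.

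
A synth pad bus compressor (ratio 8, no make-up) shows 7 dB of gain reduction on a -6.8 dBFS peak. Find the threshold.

-14.8 dBFS

Let T be the threshold. Output overshoot = (input overshoot)/R, so -13.8 − T = (-6.8 − T)/8.
8·(-13.8 − T) = -6.8 − T → 7·T = -110.4 − (-6.8) = -103.6.
T = -103.6/7 = -14.8 dBFS.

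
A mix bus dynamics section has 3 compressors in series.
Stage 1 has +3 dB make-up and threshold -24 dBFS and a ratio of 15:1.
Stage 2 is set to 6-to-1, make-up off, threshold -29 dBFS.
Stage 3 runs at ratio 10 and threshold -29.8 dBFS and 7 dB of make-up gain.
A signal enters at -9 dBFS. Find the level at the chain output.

Stage 1: overshoot 15 dB → 15/15 = 1 dB → -23 dBFS; +3 dB make-up → -20 dBFS.
Stage 2: 9 dB above -29 dBFS, reduced 6:1 to 1.5 dB above → -27.5 dBFS.
Stage 3: -27.5 dBFS is 2.3 dB over -29.8 dBFS; at 10:1 that becomes 0.23 dB over, giving -29.57 dBFS; +7 dB make-up → -22.57 dBFS.

-22.57 dBFS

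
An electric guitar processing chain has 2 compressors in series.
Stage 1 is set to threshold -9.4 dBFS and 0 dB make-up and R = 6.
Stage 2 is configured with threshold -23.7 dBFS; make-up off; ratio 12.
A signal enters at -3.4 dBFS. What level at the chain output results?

Stage 1: -3.4 dBFS is 6 dB over -9.4 dBFS; at 6:1 that becomes 1 dB over, giving -8.4 dBFS.
Stage 2: overshoot 15.3 dB → 15.3/12 = 1.275 dB → -22.425 dBFS.

-22.425 dBFS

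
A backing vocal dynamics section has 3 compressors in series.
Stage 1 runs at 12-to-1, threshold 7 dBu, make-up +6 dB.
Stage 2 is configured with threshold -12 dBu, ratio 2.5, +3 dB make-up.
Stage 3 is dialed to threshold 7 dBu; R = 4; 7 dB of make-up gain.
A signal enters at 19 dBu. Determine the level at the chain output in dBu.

8.4 dBu

Stage 1: overshoot 12 dB → 12/12 = 1 dB → 8 dBu; +6 dB make-up → 14 dBu.
Stage 2: overshoot 26 dB → 26/2.5 = 10.4 dB → -1.6 dBu; +3 dB make-up → 1.4 dBu.
Stage 3: 1.4 dBu is at or below the 7 dBu threshold — no compression; make-up brings it to 8.4 dBu.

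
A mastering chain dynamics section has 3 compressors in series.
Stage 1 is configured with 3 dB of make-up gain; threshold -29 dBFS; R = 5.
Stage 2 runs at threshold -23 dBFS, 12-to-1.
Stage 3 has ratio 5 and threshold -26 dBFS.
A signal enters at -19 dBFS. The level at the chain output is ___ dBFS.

-25.6 dBFS

Stage 1: 10 dB above -29 dBFS, reduced 5:1 to 2 dB above → -27 dBFS; +3 dB make-up → -24 dBFS.
Stage 2: -24 dBFS is at or below the -23 dBFS threshold — no compression; output -24 dBFS.
Stage 3: 2 dB above -26 dBFS, reduced 5:1 to 0.4 dB above → -25.6 dBFS.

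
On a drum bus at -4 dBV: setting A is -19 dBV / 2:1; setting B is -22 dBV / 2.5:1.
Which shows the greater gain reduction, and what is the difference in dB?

B, by 3.3 dB

A: GR = 15 − 15/2 = 7.5 dB.
B: GR = 18 − 18/2.5 = 10.8 dB.
B applies 3.3 dB more gain reduction.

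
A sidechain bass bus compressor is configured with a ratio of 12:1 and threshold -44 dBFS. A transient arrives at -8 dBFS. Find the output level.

-41 dBFS

Overshoot: -8 − (-44) = 36 dB.
At 12:1 the overshoot is divided by 12, leaving 3 dB above threshold.
Output = -44 + 3 = -41 dBFS.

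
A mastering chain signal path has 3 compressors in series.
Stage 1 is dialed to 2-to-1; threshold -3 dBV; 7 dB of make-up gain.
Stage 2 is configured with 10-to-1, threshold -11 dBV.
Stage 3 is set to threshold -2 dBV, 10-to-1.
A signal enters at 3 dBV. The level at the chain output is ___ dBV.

Stage 1: overshoot 6 dB → 6/2 = 3 dB → 0 dBV; +7 dB make-up → 7 dBV.
Stage 2: 7 dBV is 18 dB over -11 dBV; at 10:1 that becomes 1.8 dB over, giving -9.2 dBV.
Stage 3: below threshold (-9.2 ≤ -2); passes unchanged; output -9.2 dBV.

-9.2 dBV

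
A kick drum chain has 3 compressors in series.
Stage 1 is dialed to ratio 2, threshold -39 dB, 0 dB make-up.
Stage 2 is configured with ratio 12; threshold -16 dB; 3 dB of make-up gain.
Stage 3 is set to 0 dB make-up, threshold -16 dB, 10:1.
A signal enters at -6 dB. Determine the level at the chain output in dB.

Stage 1: 33 dB above -39 dB, reduced 2:1 to 16.5 dB above → -22.5 dB.
Stage 2: below threshold (-22.5 ≤ -16); passes unchanged; make-up brings it to -19.5 dB.
Stage 3: -19.5 dB ≤ -16 dB, so stage 3 doesn't engage; output -19.5 dB.

-19.5 dB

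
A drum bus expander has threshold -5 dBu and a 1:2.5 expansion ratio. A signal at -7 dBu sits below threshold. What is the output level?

-10 dBu

Below threshold, a 1:2.5 expander applies gain = (2.5−1)×(T − x) of attenuation.
(2.5−1) × 2 = 3 dB, so output = -7 − 3 = -10 dBu.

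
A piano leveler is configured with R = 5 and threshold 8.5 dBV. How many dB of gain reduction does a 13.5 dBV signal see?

13.5 dBV exceeds the threshold by 5 dB.
After 5:1 compression the overshoot becomes 5/5 = 1 dB.
So the signal is attenuated by 5 − 1 = 4 dB.

4 dB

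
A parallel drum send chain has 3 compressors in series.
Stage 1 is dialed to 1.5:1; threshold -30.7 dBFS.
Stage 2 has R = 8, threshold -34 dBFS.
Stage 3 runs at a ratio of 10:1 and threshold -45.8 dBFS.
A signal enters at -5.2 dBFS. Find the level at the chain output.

Stage 1: overshoot 25.5 dB → 25.5/1.5 = 17 dB → -13.7 dBFS.
Stage 2: 20.3 dB above -34 dBFS, reduced 8:1 to 2.5375 dB above → -31.4625 dBFS.
Stage 3: 14.3375 dB above -45.8 dBFS, reduced 10:1 to 1.43375 dB above → -44.36625 dBFS.

-44.36625 dBFS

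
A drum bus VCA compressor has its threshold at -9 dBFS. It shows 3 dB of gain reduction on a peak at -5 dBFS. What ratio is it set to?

Input overshoot = -5 − (-9) = 4 dB.
Output overshoot = 4 − 3 = 1 dB.
Ratio = input overshoot / output overshoot = 4 / 1 = 4.

4:1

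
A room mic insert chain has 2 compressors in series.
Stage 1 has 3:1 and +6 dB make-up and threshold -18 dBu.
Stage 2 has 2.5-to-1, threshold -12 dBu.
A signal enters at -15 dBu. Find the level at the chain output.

-11.6 dBu

Stage 1: overshoot 3 dB → 3/3 = 1 dB → -17 dBu; +6 dB make-up → -11 dBu.
Stage 2: 1 dB above -12 dBu, reduced 2.5:1 to 0.4 dB above → -11.6 dBu.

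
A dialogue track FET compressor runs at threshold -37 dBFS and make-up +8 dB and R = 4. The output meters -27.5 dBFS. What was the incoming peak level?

-31 dBFS

Before make-up, the level was -27.5 − 8 = -35.5 dBFS.
The compressed level sits -35.5 − (-37) = 1.5 dB over threshold.
Input overshoot = R × output overshoot = 6 dB → input = -37 + 6 = -31 dBFS.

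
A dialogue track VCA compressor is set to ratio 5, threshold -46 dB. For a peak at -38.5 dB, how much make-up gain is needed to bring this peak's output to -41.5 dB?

Without make-up, output = threshold + overshoot/5 = -46 + 1.5 = -44.5 dB.
Gap to target: 3 dB.

3 dB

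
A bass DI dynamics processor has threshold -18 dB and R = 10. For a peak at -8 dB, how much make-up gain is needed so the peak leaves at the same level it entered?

9 dB

Without make-up, output = threshold + overshoot/10 = -18 + 1 = -17 dB.
Gap to target: 9 dB.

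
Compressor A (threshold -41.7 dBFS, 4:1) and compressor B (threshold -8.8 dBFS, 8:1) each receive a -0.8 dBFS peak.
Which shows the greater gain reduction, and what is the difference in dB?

A, by 23.675 dB

A: 40.9 dB over, compressed to 10.225 dB over, so 30.675 dB of GR.
B: 8 dB over, compressed to 1 dB over, so 7 dB of GR.
Difference: 23.675 dB in favour of A.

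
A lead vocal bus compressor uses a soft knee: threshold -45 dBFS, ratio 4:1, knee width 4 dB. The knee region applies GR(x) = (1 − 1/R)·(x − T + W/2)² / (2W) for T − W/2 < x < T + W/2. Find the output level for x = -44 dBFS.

-44.84375 dBFS

x − T + W/2 = -44 − (-45) + 2 = 3.
GR = (1 − 1/4) × 3² / 8 = 0.75 × 9 / 8 = 0.84375 dB.
Output = -44 − 0.84375 = -44.84375 dBFS.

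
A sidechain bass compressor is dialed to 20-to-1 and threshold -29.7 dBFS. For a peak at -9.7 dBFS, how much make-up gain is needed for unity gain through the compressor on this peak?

Overshoot 20 dB → 20/20 = 1 dB after compression, so the compressed level is -29.7 + 1 = -28.7 dBFS.
Make-up = target − compressed = -9.7 − (-28.7) = 19 dB.

19 dB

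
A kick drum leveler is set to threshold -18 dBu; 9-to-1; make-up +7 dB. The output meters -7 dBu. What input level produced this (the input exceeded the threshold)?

Before make-up, the level was -7 − 7 = -14 dBu.
That's 4 dB above the -18 dBu threshold.
Before 9:1 compression the overshoot was 4 × 9 = 36 dB, so input = -18 + 36 = 18 dBu.

18 dBu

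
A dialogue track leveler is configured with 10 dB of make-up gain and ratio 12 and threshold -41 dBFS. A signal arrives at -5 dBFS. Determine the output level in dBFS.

The input is 36 dB above the -41 dBFS threshold.
12:1 compression reduces that to 36/12 = 3 dB over.
So the level is -41 + 3 = -38 dBFS; make-up adds 10 dB, giving -28 dBFS.

-28 dBFS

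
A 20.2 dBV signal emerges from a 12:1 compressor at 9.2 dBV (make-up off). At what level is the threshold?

Gain reduction = 20.2 − 9.2 = 11 dB; output overshoot = GR / (R − 1) = 11 / 11 = 1 dB.
Threshold = output − output overshoot = 9.2 − 1 = 8.2 dBV.

8.2 dBV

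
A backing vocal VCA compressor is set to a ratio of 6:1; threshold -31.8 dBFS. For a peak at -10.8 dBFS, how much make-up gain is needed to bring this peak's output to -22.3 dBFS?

The peak compresses to -31.8 + 21/6 = -28.3 dBFS.
To reach -22.3 dBFS requires -22.3 − (-28.3) = 6 dB of make-up.

6 dB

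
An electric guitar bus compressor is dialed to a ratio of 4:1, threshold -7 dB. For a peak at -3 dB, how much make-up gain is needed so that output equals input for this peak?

3 dB

The peak compresses to -7 + 4/4 = -6 dB.
To reach -3 dB requires -3 − (-6) = 3 dB of make-up.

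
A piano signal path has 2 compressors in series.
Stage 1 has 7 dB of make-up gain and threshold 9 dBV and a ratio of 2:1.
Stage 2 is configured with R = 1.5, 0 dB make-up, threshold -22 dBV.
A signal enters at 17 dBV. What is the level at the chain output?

Stage 1: overshoot 8 dB → 8/2 = 4 dB → 13 dBV; +7 dB make-up → 20 dBV.
Stage 2: 20 dBV is 42 dB over -22 dBV; at 1.5:1 that becomes 28 dB over, giving 6 dBV.

6 dBV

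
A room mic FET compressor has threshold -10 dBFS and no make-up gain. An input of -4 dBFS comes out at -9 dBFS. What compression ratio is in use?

Input overshoot = -4 − (-10) = 6 dB; output overshoot = -9 − (-10) = 1 dB.
Ratio = 6 / 1 = 6.

6:1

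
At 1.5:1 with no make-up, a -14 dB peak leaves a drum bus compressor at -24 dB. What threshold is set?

-44 dB

Gain reduction = -14 − (-24) = 10 dB; output overshoot = GR / (R − 1) = 10 / 0.5 = 20 dB.
Threshold = output − output overshoot = -24 − 20 = -44 dB.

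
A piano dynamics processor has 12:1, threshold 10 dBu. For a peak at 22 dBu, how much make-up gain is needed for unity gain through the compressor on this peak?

11 dB

The peak compresses to 10 + 12/12 = 11 dBu.
To reach 22 dBu requires 22 − 11 = 11 dB of make-up.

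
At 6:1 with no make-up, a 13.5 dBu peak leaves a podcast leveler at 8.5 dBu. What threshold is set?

7.5 dBu

Let T be the threshold. Output overshoot = (input overshoot)/R, so 8.5 − T = (13.5 − T)/6.
6·(8.5 − T) = 13.5 − T → 5·T = 51 − 13.5 = 37.5.
T = 37.5/5 = 7.5 dBu.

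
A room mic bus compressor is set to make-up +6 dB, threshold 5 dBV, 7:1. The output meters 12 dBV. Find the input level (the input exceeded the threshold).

Stripping the +6 dB make-up gives 6 dBV at the gain stage.
That's 1 dB above the 5 dBV threshold.
Before 7:1 compression the overshoot was 1 × 7 = 7 dB, so input = 5 + 7 = 12 dBV.

12 dBV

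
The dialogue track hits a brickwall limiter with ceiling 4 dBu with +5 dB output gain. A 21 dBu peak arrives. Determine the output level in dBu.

The limiter clamps the peak to its 4 dBu ceiling.
Output gain then adds 5 dB: 4 + 5 = 9 dBu.

9 dBu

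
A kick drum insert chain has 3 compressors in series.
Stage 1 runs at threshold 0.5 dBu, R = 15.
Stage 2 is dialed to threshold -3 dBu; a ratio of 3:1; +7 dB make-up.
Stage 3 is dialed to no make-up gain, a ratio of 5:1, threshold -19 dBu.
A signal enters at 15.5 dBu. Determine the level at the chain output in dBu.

Stage 1: 15.5 dBu is 15 dB over 0.5 dBu; at 15:1 that becomes 1 dB over, giving 1.5 dBu.
Stage 2: 4.5 dB above -3 dBu, reduced 3:1 to 1.5 dB above → -1.5 dBu; +7 dB make-up → 5.5 dBu.
Stage 3: 5.5 dBu is 24.5 dB over -19 dBu; at 5:1 that becomes 4.9 dB over, giving -14.1 dBu.

-14.1 dBu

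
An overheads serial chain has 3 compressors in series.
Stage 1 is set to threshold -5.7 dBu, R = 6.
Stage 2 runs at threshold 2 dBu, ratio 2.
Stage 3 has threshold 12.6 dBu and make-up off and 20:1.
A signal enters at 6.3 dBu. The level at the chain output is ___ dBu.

-3.7 dBu

Stage 1: 12 dB above -5.7 dBu, reduced 6:1 to 2 dB above → -3.7 dBu.
Stage 2: -3.7 dBu ≤ 2 dBu, so stage 2 doesn't engage; output -3.7 dBu.
Stage 3: -3.7 dBu ≤ 12.6 dBu, so stage 3 doesn't engage; output -3.7 dBu.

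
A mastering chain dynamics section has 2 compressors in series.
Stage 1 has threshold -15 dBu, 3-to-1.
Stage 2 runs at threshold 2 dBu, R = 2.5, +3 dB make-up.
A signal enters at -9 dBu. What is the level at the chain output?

Stage 1: -9 dBu is 6 dB over -15 dBu; at 3:1 that becomes 2 dB over, giving -13 dBu.
Stage 2: -13 dBu ≤ 2 dBu, so stage 2 doesn't engage; make-up brings it to -10 dBu.

-10 dBu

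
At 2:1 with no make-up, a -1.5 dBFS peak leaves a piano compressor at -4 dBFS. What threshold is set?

-6.5 dBFS

Let T be the threshold. Output overshoot = (input overshoot)/R, so -4 − T = (-1.5 − T)/2.
2·(-4 − T) = -1.5 − T → 1·T = -8 − (-1.5) = -6.5.
T = -6.5/1 = -6.5 dBFS.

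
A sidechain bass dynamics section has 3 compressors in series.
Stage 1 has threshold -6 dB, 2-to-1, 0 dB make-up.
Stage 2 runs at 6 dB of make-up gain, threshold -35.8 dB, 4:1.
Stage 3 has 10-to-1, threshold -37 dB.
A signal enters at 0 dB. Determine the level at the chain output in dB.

Stage 1: overshoot 6 dB → 6/2 = 3 dB → -3 dB.
Stage 2: overshoot 32.8 dB → 32.8/4 = 8.2 dB → -27.6 dB; +6 dB make-up → -21.6 dB.
Stage 3: overshoot 15.4 dB → 15.4/10 = 1.54 dB → -35.46 dB.

-35.46 dB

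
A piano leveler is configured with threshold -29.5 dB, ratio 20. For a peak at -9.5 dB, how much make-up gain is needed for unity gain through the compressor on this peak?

Without make-up, output = threshold + overshoot/20 = -29.5 + 1 = -28.5 dB.
Gap to target: 19 dB.

19 dB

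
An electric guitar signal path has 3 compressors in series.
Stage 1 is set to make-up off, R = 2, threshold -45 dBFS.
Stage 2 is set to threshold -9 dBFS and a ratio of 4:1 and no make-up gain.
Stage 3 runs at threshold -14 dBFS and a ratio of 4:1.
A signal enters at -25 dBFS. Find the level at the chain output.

Stage 1: -25 dBFS is 20 dB over -45 dBFS; at 2:1 that becomes 10 dB over, giving -35 dBFS.
Stage 2: -35 dBFS ≤ -9 dBFS, so stage 2 doesn't engage; output -35 dBFS.
Stage 3: below threshold (-35 ≤ -14); passes unchanged; output -35 dBFS.

-35 dBFS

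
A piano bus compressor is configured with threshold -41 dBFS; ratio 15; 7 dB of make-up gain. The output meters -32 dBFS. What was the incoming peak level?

-11 dBFS

Stripping the +7 dB make-up gives -39 dBFS at the gain stage.
The compressed level sits -39 − (-41) = 2 dB over threshold.
Before 15:1 compression the overshoot was 2 × 15 = 30 dB, so input = -41 + 30 = -11 dBFS.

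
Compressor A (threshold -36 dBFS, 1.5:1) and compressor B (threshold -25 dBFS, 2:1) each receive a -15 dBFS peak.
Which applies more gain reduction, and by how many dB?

A, by 2 dB

A: 21 dB over, compressed to 14 dB over, so 7 dB of GR.
B: 10 dB over, compressed to 5 dB over, so 5 dB of GR.
A applies 2 dB more gain reduction.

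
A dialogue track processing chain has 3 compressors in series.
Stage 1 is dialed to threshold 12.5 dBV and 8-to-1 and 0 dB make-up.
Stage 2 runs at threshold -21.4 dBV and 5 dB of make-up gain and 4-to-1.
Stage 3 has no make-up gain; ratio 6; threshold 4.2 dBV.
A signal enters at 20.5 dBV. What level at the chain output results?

-7.675 dBV

Stage 1: 8 dB above 12.5 dBV, reduced 8:1 to 1 dB above → 13.5 dBV.
Stage 2: overshoot 34.9 dB → 34.9/4 = 8.725 dB → -12.675 dBV; +5 dB make-up → -7.675 dBV.
Stage 3: -7.675 dBV is at or below the 4.2 dBV threshold — no compression; output -7.675 dBV.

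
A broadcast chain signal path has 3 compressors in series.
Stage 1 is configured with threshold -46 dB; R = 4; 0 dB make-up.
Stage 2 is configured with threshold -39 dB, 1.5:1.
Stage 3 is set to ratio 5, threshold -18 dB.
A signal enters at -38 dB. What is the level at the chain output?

-44 dB

Stage 1: -38 dB is 8 dB over -46 dB; at 4:1 that becomes 2 dB over, giving -44 dB.
Stage 2: -44 dB ≤ -39 dB, so stage 2 doesn't engage; output -44 dB.
Stage 3: -44 dB ≤ -18 dB, so stage 3 doesn't engage; output -44 dB.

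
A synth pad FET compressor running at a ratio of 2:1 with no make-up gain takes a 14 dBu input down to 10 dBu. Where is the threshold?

6 dBu

Gain reduction = 14 − 10 = 4 dB; output overshoot = GR / (R − 1) = 4 / 1 = 4 dB.
Threshold = output − output overshoot = 10 − 4 = 6 dBu.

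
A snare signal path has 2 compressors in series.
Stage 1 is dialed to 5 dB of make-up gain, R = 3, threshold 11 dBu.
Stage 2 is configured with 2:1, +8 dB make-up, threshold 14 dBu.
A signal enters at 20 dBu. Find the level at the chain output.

Stage 1: 20 dBu is 9 dB over 11 dBu; at 3:1 that becomes 3 dB over, giving 14 dBu; +5 dB make-up → 19 dBu.
Stage 2: 5 dB above 14 dBu, reduced 2:1 to 2.5 dB above → 16.5 dBu; +8 dB make-up → 24.5 dBu.

24.5 dBu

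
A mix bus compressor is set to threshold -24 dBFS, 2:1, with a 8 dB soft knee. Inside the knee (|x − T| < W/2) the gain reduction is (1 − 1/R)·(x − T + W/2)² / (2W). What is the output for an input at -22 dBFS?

x − T + W/2 = -22 − (-24) + 4 = 6.
GR = (1 − 1/2) × 6² / 16 = 0.5 × 36 / 16 = 1.125 dB.
Output = -22 − 1.125 = -23.125 dBFS.

-23.125 dBFS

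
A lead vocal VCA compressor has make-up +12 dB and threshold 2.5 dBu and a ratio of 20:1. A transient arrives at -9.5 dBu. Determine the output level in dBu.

2.5 dBu

-9.5 dBu is 12 dB below the 2.5 dBu threshold, so no gain reduction is applied.
Make-up gain adds 12 dB: -9.5 + 12 = 2.5 dBu.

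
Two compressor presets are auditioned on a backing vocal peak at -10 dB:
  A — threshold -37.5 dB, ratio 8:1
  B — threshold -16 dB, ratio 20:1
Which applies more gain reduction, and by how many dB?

A, by 18.3625 dB

A: overshoot 27.5 dB → output overshoot 3.4375 dB → GR 24.0625 dB.
B: overshoot 6 dB → output overshoot 0.3 dB → GR 5.7 dB.
A reduces 18.3625 dB more.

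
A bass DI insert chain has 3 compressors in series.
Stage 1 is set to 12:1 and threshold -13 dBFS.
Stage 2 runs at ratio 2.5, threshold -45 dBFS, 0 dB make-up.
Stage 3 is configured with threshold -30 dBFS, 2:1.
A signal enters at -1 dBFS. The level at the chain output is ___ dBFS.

Stage 1: 12 dB above -13 dBFS, reduced 12:1 to 1 dB above → -12 dBFS.
Stage 2: overshoot 33 dB → 33/2.5 = 13.2 dB → -31.8 dBFS.
Stage 3: below threshold (-31.8 ≤ -30); passes unchanged; output -31.8 dBFS.

-31.8 dBFS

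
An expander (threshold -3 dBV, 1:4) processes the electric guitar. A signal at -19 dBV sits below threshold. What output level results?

Undershoot = (-3) − (-19) = 16 dB.
At 1:4, that expands to 64 dB under threshold.
Output = -3 − 64 = -67 dBV.

-67 dBV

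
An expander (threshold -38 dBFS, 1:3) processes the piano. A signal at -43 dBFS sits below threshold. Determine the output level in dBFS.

-53 dBFS

The input is 5 dB below the -38 dBFS threshold.
A 1:3 expander multiplies undershoot by 3: 5 × 3 = 15 dB below threshold.
Output = -38 − 15 = -53 dBFS.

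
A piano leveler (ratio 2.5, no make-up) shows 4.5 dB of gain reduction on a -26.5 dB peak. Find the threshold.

-34 dB

Gain reduction = -26.5 − (-31) = 4.5 dB; output overshoot = GR / (R − 1) = 4.5 / 1.5 = 3 dB.
Threshold = output − output overshoot = -31 − 3 = -34 dB.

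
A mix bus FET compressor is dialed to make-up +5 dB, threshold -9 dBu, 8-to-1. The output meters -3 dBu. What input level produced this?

-1 dBu

Before make-up, the level was -3 − 5 = -8 dBu.
Post-compression overshoot = -8 − (-9) = 1 dB.
Input overshoot = R × output overshoot = 8 dB → input = -9 + 8 = -1 dBu.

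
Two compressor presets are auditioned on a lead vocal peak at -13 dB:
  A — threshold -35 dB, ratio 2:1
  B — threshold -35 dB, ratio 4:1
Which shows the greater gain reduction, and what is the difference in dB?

B, by 5.5 dB

A: overshoot 22 dB → output overshoot 11 dB → GR 11 dB.
B: overshoot 22 dB → output overshoot 5.5 dB → GR 16.5 dB.
B reduces 5.5 dB more.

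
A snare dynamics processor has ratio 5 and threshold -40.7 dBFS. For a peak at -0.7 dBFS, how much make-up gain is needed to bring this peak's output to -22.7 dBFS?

The peak compresses to -40.7 + 40/5 = -32.7 dBFS.
To reach -22.7 dBFS requires -22.7 − (-32.7) = 10 dB of make-up.

10 dB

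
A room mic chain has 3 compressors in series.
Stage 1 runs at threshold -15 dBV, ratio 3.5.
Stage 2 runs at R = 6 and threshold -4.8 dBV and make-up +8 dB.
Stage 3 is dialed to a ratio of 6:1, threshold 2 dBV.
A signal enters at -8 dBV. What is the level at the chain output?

-5 dBV

Stage 1: 7 dB above -15 dBV, reduced 3.5:1 to 2 dB above → -13 dBV.
Stage 2: -13 dBV ≤ -4.8 dBV, so stage 2 doesn't engage; make-up brings it to -5 dBV.
Stage 3: -5 dBV ≤ 2 dBV, so stage 3 doesn't engage; output -5 dBV.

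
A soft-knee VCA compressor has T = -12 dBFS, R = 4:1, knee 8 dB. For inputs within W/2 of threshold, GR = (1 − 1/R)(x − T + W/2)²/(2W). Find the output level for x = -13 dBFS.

x − T + W/2 = -13 − (-12) + 4 = 3.
GR = (1 − 1/4) × 3² / 16 = 0.75 × 9 / 16 = 0.421875 dB.
Output = -13 − 0.421875 = -13.421875 dBFS.

-13.421875 dBFS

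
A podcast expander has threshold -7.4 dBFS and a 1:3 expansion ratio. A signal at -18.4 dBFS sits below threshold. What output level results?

-40.4 dBFS

The input is 11 dB below the -7.4 dBFS threshold.
A 1:3 expander multiplies undershoot by 3: 11 × 3 = 33 dB below threshold.
Output = -7.4 − 33 = -40.4 dBFS.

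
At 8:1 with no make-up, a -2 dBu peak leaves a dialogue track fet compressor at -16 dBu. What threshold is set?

-18 dBu

Input is 16 dB above T (since output overshoot × R = input overshoot: (-16 − T)·8 = -2 − T gives T = -18 dBu).
Check: -18 + (-2 − (-18))/8 = -18 + 2 = -16 dBu. ✓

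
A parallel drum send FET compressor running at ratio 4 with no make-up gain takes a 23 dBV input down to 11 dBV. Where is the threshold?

7 dBV

Let T be the threshold. Output overshoot = (input overshoot)/R, so 11 − T = (23 − T)/4.
4·(11 − T) = 23 − T → 3·T = 44 − 23 = 21.
T = 21/3 = 7 dBV.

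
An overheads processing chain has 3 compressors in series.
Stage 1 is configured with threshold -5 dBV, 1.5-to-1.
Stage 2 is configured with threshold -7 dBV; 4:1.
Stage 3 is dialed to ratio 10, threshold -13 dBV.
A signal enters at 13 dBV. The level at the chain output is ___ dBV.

-12.05 dBV

Stage 1: 13 dBV is 18 dB over -5 dBV; at 1.5:1 that becomes 12 dB over, giving 7 dBV.
Stage 2: overshoot 14 dB → 14/4 = 3.5 dB → -3.5 dBV.
Stage 3: 9.5 dB above -13 dBV, reduced 10:1 to 0.95 dB above → -12.05 dBV.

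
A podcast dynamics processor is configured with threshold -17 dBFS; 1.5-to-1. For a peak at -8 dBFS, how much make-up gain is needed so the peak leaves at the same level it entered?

3 dB

Without make-up, output = threshold + overshoot/1.5 = -17 + 6 = -11 dBFS.
Gap to target: 3 dB.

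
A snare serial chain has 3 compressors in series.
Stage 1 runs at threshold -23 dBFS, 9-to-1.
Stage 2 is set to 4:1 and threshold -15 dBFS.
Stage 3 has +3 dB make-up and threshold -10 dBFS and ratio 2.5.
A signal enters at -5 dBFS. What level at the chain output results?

Stage 1: 18 dB above -23 dBFS, reduced 9:1 to 2 dB above → -21 dBFS.
Stage 2: -21 dBFS is at or below the -15 dBFS threshold — no compression; output -21 dBFS.
Stage 3: -21 dBFS ≤ -10 dBFS, so stage 3 doesn't engage; make-up brings it to -18 dBFS.

-18 dBFS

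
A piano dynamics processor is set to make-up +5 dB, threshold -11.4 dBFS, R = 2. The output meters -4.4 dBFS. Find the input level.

Remove make-up: -4.4 − 5 = -9.4 dBFS.
That's 2 dB above the -11.4 dBFS threshold.
Undo the ratio: input overshoot = 2 × 2 = 4 dB, giving input = -7.4 dBFS.

-7.4 dBFS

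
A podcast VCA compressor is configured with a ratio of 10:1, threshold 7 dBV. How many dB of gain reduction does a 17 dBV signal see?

9 dB

The signal is 10 dB above threshold.
A 10:1 ratio leaves 1 dB of that excess.
GR = overshoot in − overshoot out = 10 − 1 = 9 dB.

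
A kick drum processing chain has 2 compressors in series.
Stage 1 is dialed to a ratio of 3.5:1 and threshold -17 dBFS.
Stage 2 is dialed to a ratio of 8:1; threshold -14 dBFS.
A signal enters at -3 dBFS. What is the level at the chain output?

Stage 1: -3 dBFS is 14 dB over -17 dBFS; at 3.5:1 that becomes 4 dB over, giving -13 dBFS.
Stage 2: -13 dBFS is 1 dB over -14 dBFS; at 8:1 that becomes 0.125 dB over, giving -13.875 dBFS.

-13.875 dBFS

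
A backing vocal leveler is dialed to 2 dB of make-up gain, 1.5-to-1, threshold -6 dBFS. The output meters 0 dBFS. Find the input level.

0 dBFS

Remove make-up: 0 − 2 = -2 dBFS.
That's 4 dB above the -6 dBFS threshold.
Input overshoot = R × output overshoot = 6 dB → input = -6 + 6 = 0 dBFS.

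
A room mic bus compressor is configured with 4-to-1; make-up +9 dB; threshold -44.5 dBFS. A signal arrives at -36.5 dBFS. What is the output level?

-33.5 dBFS

-36.5 dBFS sits 8 dB over threshold.
At 4:1 the overshoot is divided by 4, leaving 2 dB above threshold.
Output = -44.5 + 2 = -42.5 dBFS; make-up adds 9 dB, giving -33.5 dBFS.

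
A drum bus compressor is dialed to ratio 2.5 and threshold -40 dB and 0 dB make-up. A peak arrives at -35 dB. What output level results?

-35 dB sits 5 dB over threshold.
2.5:1 compression reduces that to 5/2.5 = 2 dB over.
So the level is -40 + 2 = -38 dB.

-38 dB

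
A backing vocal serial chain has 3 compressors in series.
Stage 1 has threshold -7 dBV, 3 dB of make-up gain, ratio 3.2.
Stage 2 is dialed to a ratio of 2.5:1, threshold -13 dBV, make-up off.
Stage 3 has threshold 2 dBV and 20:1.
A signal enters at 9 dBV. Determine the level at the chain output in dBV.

Stage 1: overshoot 16 dB → 16/3.2 = 5 dB → -2 dBV; +3 dB make-up → 1 dBV.
Stage 2: overshoot 14 dB → 14/2.5 = 5.6 dB → -7.4 dBV.
Stage 3: below threshold (-7.4 ≤ 2); passes unchanged; output -7.4 dBV.

-7.4 dBV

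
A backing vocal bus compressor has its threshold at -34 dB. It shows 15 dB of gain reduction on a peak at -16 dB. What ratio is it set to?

6:1

Input overshoot = -16 − (-34) = 18 dB.
Output overshoot = 18 − 15 = 3 dB.
Ratio = input overshoot / output overshoot = 18 / 3 = 6.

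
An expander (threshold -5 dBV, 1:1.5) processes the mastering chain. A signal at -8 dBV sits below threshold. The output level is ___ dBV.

The input is 3 dB below the -5 dBV threshold.
A 1:1.5 expander multiplies undershoot by 1.5: 3 × 1.5 = 4.5 dB below threshold.
Output = -5 − 4.5 = -9.5 dBV.

-9.5 dBV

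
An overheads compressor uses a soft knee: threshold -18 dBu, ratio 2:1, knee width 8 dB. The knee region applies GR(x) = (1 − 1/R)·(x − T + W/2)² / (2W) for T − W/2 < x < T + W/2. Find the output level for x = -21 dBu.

-21.03125 dBu

x − T + W/2 = -21 − (-18) + 4 = 1.
GR = (1 − 1/2) × 1² / 16 = 0.5 × 1 / 16 = 0.03125 dB.
Output = -21 − 0.03125 = -21.03125 dBu.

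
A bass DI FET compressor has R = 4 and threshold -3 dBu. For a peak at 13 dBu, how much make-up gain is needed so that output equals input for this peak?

12 dB

The peak compresses to -3 + 16/4 = 1 dBu.
To reach 13 dBu requires 13 − 1 = 12 dB of make-up.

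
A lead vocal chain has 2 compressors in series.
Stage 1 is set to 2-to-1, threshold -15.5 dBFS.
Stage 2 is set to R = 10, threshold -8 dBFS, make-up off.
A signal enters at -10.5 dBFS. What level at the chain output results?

Stage 1: 5 dB above -15.5 dBFS, reduced 2:1 to 2.5 dB above → -13 dBFS.
Stage 2: below threshold (-13 ≤ -8); passes unchanged; output -13 dBFS.

-13 dBFS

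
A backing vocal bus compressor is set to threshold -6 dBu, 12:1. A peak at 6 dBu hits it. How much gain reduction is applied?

6 dBu exceeds the threshold by 12 dB.
At 12:1, output sits 12/12 = 1 dB above threshold.
Gain reduction = 12 − 1 = 11 dB.

11 dB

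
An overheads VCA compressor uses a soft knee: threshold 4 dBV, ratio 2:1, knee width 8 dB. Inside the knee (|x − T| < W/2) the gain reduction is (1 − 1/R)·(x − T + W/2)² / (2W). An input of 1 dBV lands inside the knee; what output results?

x − T + W/2 = 1 − 4 + 4 = 1.
GR = (1 − 1/2) × 1² / 16 = 0.5 × 1 / 16 = 0.03125 dB.
Output = 1 − 0.03125 = 0.96875 dBV.

0.96875 dBV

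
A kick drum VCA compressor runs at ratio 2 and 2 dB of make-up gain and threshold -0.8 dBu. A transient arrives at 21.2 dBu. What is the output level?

12.2 dBu

21.2 dBu sits 22 dB over threshold.
At 2:1 the overshoot is divided by 2, leaving 11 dB above threshold.
So the level is -0.8 + 11 = 10.2 dBu; make-up adds 2 dB, giving 12.2 dBu.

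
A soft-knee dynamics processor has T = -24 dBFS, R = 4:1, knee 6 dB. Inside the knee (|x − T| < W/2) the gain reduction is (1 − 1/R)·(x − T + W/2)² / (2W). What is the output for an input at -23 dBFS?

-24 dBFS

x − T + W/2 = -23 − (-24) + 3 = 4.
GR = (1 − 1/4) × 4² / 12 = 0.75 × 16 / 12 = 1 dB.
Output = -23 − 1 = -24 dBFS.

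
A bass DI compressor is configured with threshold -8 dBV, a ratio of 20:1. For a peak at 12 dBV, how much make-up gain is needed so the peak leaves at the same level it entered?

The peak compresses to -8 + 20/20 = -7 dBV.
To reach 12 dBV requires 12 − (-7) = 19 dB of make-up.

19 dB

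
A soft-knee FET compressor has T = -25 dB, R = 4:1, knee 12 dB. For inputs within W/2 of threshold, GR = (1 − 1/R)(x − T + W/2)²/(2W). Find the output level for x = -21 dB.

x − T + W/2 = -21 − (-25) + 6 = 10.
GR = (1 − 1/4) × 10² / 24 = 0.75 × 100 / 24 = 3.125 dB.
Output = -21 − 3.125 = -24.125 dB.

-24.125 dB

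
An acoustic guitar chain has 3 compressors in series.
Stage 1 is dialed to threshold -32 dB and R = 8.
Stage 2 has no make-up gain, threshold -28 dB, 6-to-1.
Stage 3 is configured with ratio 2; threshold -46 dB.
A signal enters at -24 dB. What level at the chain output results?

Stage 1: -24 dB is 8 dB over -32 dB; at 8:1 that becomes 1 dB over, giving -31 dB.
Stage 2: -31 dB ≤ -28 dB, so stage 2 doesn't engage; output -31 dB.
Stage 3: -31 dB is 15 dB over -46 dB; at 2:1 that becomes 7.5 dB over, giving -38.5 dB.

-38.5 dB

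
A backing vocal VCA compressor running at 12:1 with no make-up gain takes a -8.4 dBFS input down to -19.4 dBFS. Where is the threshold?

Input is 12 dB above T (since output overshoot × R = input overshoot: (-19.4 − T)·12 = -8.4 − T gives T = -20.4 dBFS).
Check: -20.4 + (-8.4 − (-20.4))/12 = -20.4 + 1 = -19.4 dBFS. ✓

-20.4 dBFS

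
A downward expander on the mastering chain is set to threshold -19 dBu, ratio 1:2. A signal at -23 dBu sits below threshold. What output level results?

-27 dBu

The input is 4 dB below the -19 dBu threshold.
A 1:2 expander multiplies undershoot by 2: 4 × 2 = 8 dB below threshold.
Output = -19 − 8 = -27 dBu.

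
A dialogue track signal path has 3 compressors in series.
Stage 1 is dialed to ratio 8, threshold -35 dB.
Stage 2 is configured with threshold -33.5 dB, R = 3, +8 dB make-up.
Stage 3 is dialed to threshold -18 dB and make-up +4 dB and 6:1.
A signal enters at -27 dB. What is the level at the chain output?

-22 dB

Stage 1: overshoot 8 dB → 8/8 = 1 dB → -34 dB.
Stage 2: below threshold (-34 ≤ -33.5); passes unchanged; make-up brings it to -26 dB.
Stage 3: -26 dB is at or below the -18 dB threshold — no compression; make-up brings it to -22 dB.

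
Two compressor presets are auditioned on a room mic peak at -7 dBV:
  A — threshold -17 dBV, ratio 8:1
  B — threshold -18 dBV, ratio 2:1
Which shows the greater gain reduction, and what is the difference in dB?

A, by 3.25 dB

A: overshoot 10 dB → output overshoot 1.25 dB → GR 8.75 dB.
B: overshoot 11 dB → output overshoot 5.5 dB → GR 5.5 dB.
A applies 3.25 dB more gain reduction.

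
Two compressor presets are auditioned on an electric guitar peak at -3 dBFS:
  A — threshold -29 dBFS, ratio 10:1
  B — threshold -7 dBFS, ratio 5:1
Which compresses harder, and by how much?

A, by 20.2 dB

A: overshoot 26 dB → output overshoot 2.6 dB → GR 23.4 dB.
B: overshoot 4 dB → output overshoot 0.8 dB → GR 3.2 dB.
Difference: 20.2 dB in favour of A.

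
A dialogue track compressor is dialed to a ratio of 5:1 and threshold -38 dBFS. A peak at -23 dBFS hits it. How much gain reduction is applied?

The signal is 15 dB above threshold.
A 5:1 ratio leaves 3 dB of that excess.
So the signal is attenuated by 15 − 3 = 12 dB.

12 dB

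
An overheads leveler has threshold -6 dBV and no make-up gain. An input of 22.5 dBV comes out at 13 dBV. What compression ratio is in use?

1.5:1

Input overshoot = 22.5 − (-6) = 28.5 dB; output overshoot = 13 − (-6) = 19 dB.
Ratio = 28.5 / 19 = 1.5.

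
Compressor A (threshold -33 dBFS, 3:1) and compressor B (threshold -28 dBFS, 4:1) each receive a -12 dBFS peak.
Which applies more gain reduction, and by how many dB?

A: GR = 21 − 21/3 = 14 dB.
B: GR = 16 − 16/4 = 12 dB.
A applies 2 dB more gain reduction.

A, by 2 dB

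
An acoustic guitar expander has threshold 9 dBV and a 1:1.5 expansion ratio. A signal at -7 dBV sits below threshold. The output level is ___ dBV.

Below threshold, a 1:1.5 expander applies gain = (1.5−1)×(T − x) of attenuation.
(1.5−1) × 16 = 8 dB, so output = -7 − 8 = -15 dBV.

-15 dBV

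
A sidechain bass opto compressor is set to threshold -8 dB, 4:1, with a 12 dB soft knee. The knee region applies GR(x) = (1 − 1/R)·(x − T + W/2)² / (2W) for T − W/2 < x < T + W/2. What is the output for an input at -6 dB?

x − T + W/2 = -6 − (-8) + 6 = 8.
GR = (1 − 1/4) × 8² / 24 = 0.75 × 64 / 24 = 2 dB.
Output = -6 − 2 = -8 dB.

-8 dB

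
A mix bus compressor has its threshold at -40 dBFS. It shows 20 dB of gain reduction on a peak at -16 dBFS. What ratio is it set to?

6:1

Input overshoot = -16 − (-40) = 24 dB.
Output overshoot = 24 − 20 = 4 dB.
Ratio = input overshoot / output overshoot = 24 / 4 = 6.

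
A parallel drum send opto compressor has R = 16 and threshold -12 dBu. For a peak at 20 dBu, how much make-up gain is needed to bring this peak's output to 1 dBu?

Without make-up, output = threshold + overshoot/16 = -12 + 2 = -10 dBu.
Gap to target: 11 dB.

11 dB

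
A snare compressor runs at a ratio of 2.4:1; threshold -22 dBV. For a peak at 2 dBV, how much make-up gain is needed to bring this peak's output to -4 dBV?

8 dB

Overshoot 24 dB → 24/2.4 = 10 dB after compression, so the compressed level is -22 + 10 = -12 dBV.
Make-up = target − compressed = -4 − (-12) = 8 dB.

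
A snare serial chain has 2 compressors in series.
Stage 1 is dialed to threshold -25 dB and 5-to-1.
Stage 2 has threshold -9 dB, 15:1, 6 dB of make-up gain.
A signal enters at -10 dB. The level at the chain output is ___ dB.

-16 dB

Stage 1: overshoot 15 dB → 15/5 = 3 dB → -22 dB.
Stage 2: -22 dB is at or below the -9 dB threshold — no compression; make-up brings it to -16 dB.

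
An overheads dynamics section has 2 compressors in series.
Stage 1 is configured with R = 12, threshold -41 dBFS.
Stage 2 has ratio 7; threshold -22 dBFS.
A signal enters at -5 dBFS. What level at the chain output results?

Stage 1: overshoot 36 dB → 36/12 = 3 dB → -38 dBFS.
Stage 2: -38 dBFS ≤ -22 dBFS, so stage 2 doesn't engage; output -38 dBFS.

-38 dBFS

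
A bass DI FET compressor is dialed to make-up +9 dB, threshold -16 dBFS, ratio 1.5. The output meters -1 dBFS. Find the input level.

Remove make-up: -1 − 9 = -10 dBFS.
That's 6 dB above the -16 dBFS threshold.
Undo the ratio: input overshoot = 6 × 1.5 = 9 dB, giving input = -7 dBFS.

-7 dBFS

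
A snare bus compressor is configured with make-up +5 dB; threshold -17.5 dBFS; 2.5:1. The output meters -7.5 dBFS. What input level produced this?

-5 dBFS

Stripping the +5 dB make-up gives -12.5 dBFS at the gain stage.
The compressed level sits -12.5 − (-17.5) = 5 dB over threshold.
Undo the ratio: input overshoot = 5 × 2.5 = 12.5 dB, giving input = -5 dBFS.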